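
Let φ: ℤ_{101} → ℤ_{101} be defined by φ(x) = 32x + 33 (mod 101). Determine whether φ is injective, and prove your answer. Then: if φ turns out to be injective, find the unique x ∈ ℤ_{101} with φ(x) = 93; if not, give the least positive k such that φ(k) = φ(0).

Recall: injectivity means: for all s, t in the domain, φ(s) = φ(t) implies s = t.
If φ(s) = φ(t), then 32s ≡ 32t (mod 101). Because gcd(32, 101) = 1, we may cancel 32 to get s ≡ t (mod 101).
Thus φ is injective.
We now compute 32⁻¹ mod 101 explicitly. Euclid's algorithm: 101 = 3·32 + 5, 32 = 6·5 + 2, 5 = 2·2 + 1; back-substituting gives 1 = 60·32 − 19·101, so 32⁻¹ ≡ 60 (mod 101).
Since φ is injective, we compute φ⁻¹(93): solve 32x + 33 ≡ 93 (mod 101), i.e. 32x ≡ 60 (mod 101).
Multiplying by 32⁻¹ = 60 gives x ≡ 60·60 = 3600 = 35·101 + 65 ≡ 65 (mod 101).
Check: φ(65) = 32·65 + 33 = 2113 = 20·101 + 93 ≡ 93 (mod 101).

65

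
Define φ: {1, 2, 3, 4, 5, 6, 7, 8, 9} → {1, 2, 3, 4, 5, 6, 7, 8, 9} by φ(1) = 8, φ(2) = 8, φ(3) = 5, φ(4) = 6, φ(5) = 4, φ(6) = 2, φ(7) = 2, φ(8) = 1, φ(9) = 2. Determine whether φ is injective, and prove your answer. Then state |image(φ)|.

6

φ(1) = 8 = φ(2) with 1 ≠ 2, so φ is not injective.
The image of φ is {1, 2, 4, 5, 6, 8}, which has 6 elements.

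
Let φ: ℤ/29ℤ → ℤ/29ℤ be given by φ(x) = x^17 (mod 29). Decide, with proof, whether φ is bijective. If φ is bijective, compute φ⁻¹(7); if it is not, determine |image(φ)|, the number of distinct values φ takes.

Since 29 is prime, the nonzero elements of ℤ/29ℤ form a cyclic group of order 28.
As gcd(17, 28) = 1, raising to the 17th power is a bijection on this group: if s^17 ≡ t^17 then (st^{−1})^17 = 1, and the only element of order dividing gcd(17, 28) = 1 is 1, so s = t.
With φ(0) = 0 this makes φ injective on all of ℤ/29ℤ, hence bijective (finite equal-size domain and codomain). In particular φ is bijective.
Since φ is bijective, we find the preimage of 7. The inverse of x ↦ x^17 on (ℤ/29ℤ)^× is x ↦ x^5, because 17·5 = 85 = 3·28 + 1 ≡ 1 (mod 28) and x^{28} = 1 for x ≠ 0 (Fermat). So φ⁻¹(7) = 7^5 mod 29.
Repeated squaring mod 29: 7^1 ≡ 7, 7^2 ≡ 7² = 49 ≡ 20, 7^4 ≡ 20² = 400 ≡ 23. Since 5 = 4 + 1, 7^5 ≡ 23·7: 23·7 = 161 ≡ 16. So 7^5 ≡ 16 (mod 29).
Hence φ⁻¹(7) = 16.

16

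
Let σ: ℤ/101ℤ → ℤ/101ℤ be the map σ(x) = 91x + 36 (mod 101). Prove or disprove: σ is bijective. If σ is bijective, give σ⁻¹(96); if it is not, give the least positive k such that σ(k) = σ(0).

95

Suppose σ(u) = σ(v) in ℤ/101ℤ. Then 91u + 36 ≡ 91v + 36 (mod 101), so 91(u − v) ≡ 0 (mod 101).
Since gcd(91, 101) = 1, 91 is invertible modulo 101, therefore u − v ≡ 0 (mod 101), i.e. u = v.
We now compute 91⁻¹ mod 101 explicitly. Euclid's algorithm: 101 = 1·91 + 10, 91 = 9·10 + 1; back-substituting gives 1 = 10·91 − 9·101, so 91⁻¹ ≡ 10 (mod 101).
For any y ∈ ℤ/101ℤ, x = 10(y − 36) mod 101 satisfies σ(x) = 91·10(y − 36) + 36 ≡ y (since 91·10 ≡ 1 mod 101). So every y has a preimage.
Hence σ is bijective.
Since σ is bijective, we compute σ⁻¹(96): solve 91x + 36 ≡ 96 (mod 101), i.e. 91x ≡ 60 (mod 101).
Multiplying by 91⁻¹ = 10 gives x ≡ 10·60 = 600 = 5·101 + 95 ≡ 95 (mod 101).
Check: σ(95) = 91·95 + 36 = 8681 = 85·101 + 96 ≡ 96 (mod 101).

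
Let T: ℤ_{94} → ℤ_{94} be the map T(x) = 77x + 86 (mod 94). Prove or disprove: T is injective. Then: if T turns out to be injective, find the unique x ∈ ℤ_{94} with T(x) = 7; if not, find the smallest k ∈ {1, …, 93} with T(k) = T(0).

71

Recall that injectivity means: for all x_1, x_2 in the domain, T(x_1) = T(x_2) implies x_1 = x_2.
Suppose T(x_1) = T(x_2) in ℤ_{94}. Then 77x_1 + 86 ≡ 77x_2 + 86 (mod 94), thus 77(x_1 − x_2) ≡ 0 (mod 94).
Since gcd(77, 94) = 1, 77 is invertible modulo 94, therefore x_1 − x_2 ≡ 0 (mod 94), i.e. x_1 = x_2.
Thus T is injective.
We now compute 77⁻¹ mod 94 explicitly. Euclid's algorithm: 94 = 1·77 + 17, 77 = 4·17 + 9, 17 = 1·9 + 8, 9 = 1·8 + 1; back-substituting gives 1 = 11·77 − 9·94, so 77⁻¹ ≡ 11 (mod 94).
Since T is injective, we find T⁻¹(7): we need 77x ≡ 7 − 86 ≡ 15 (mod 94). Using 77⁻¹ = 11: x ≡ 11·15 = 165 = 1·94 + 71, so x = 71.
Check: T(71) = 77·71 + 86 = 5553 = 59·94 + 7 ≡ 7 (mod 94).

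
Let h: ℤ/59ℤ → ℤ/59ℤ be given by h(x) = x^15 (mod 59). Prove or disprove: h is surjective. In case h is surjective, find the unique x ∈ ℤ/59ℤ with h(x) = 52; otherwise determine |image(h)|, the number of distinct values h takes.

10

Since 59 is prime, the nonzero elements of ℤ/59ℤ form a cyclic group of order 58.
As gcd(15, 58) = 1, raising to the 15th power is a bijection on this group: if a^15 ≡ b^15 then (ab^{−1})^15 = 1, and the only element of order dividing gcd(15, 58) = 1 is 1, so a = b.
With h(0) = 0 this makes h injective on all of ℤ/59ℤ, hence bijective (finite equal-size domain and codomain). In particular h is surjective.
Since h is surjective, we find the preimage of 52. The inverse of x ↦ x^15 on (ℤ/59ℤ)^× is x ↦ x^31, because 15·31 = 465 = 8·58 + 1 ≡ 1 (mod 58) and x^{58} = 1 for x ≠ 0 (Fermat). So h⁻¹(52) = 52^31 mod 59.
Repeated squaring mod 59: 52^1 ≡ 52, 52^2 ≡ 52² = 2704 ≡ 49, 52^4 ≡ 49² = 2401 ≡ 41, 52^8 ≡ 41² = 1681 ≡ 29, 52^16 ≡ 29² = 841 ≡ 15. Since 31 = 16 + 8 + 4 + 2 + 1, 52^31 ≡ 15·29·41·49·52: 15·29 = 435 ≡ 22, then 22·41 = 902 ≡ 17, then 17·49 = 833 ≡ 7, then 7·52 = 364 ≡ 10. So 52^31 ≡ 10 (mod 59).
Hence h⁻¹(52) = 10.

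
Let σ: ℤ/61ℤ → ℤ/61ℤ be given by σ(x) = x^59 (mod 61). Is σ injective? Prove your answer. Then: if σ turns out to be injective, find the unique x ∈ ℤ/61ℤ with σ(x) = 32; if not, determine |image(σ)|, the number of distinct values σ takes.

Since 61 is prime, the nonzero elements of ℤ/61ℤ form a cyclic group of order 60.
As gcd(59, 60) = 1, raising to the 59th power is a bijection on this group: if x_1^59 ≡ x_2^59 then (x_1x_2^{−1})^59 = 1, and the only element of order dividing gcd(59, 60) = 1 is 1, so x_1 = x_2.
With σ(0) = 0 this makes σ injective on all of ℤ/61ℤ, hence bijective (finite equal-size domain and codomain). In particular σ is injective.
Since σ is injective, we find the preimage of 32. The inverse of x ↦ x^59 on (ℤ/61ℤ)^× is x ↦ x^59, because 59·59 = 3481 = 58·60 + 1 ≡ 1 (mod 60) and x^{60} = 1 for x ≠ 0 (Fermat). So σ⁻¹(32) = 32^59 mod 61.
Repeated squaring mod 61: 32^1 ≡ 32, 32^2 ≡ 32² = 1024 ≡ 48, 32^4 ≡ 48² = 2304 ≡ 47, 32^8 ≡ 47² = 2209 ≡ 13, 32^16 ≡ 13² = 169 ≡ 47, 32^32 ≡ 47² = 2209 ≡ 13. Since 59 = 32 + 16 + 8 + 2 + 1, 32^59 ≡ 13·47·13·48·32: 13·47 = 611 ≡ 1, then 1·13 = 13, then 13·48 = 624 ≡ 14, then 14·32 = 448 ≡ 21. So 32^59 ≡ 21 (mod 61).
Hence σ⁻¹(32) = 21.

21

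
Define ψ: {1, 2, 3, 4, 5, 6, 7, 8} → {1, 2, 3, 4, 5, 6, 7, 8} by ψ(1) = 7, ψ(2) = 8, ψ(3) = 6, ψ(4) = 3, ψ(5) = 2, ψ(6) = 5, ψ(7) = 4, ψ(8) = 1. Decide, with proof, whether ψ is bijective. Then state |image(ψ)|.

8

The values 7, 8, 6, 3, 2, 5, 4, 1 are a permutation of {1, 2, 3, 4, 5, 6, 7, 8}: each element appears exactly once.
So ψ is injective and surjective, hence bijective.
The image of ψ is {1, 2, 3, 4, 5, 6, 7, 8}, which has 8 elements.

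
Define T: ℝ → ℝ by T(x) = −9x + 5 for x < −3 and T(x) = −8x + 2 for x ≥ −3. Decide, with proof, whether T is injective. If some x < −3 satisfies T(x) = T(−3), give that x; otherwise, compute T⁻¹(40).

-35/9

Both pieces are strictly decreasing (slopes −9 and −8), so each is injective on its own interval.
The left piece maps (−∞, −3) onto (32, ∞); the right piece maps [−3, ∞) onto (−∞, 26].
These images are disjoint, so no value is attained by both pieces. So T is injective.
Because the two images are disjoint, no x < −3 has T(x) = T(−3), so we compute T⁻¹(40): 40 lies in (32, ∞), so solve −9x + 5 = 40: x = (40 − 5)/(−9) = −35/9.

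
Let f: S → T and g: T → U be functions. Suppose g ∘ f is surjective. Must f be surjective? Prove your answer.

not surjective

No. Take S = {0}, T = {0, 1, 2, 3}, U = {0}, f(a) = 0 for every a ∈ S, and g(b) = 0 for every b ∈ T.
Then g ∘ f is surjective onto {0}, but 3 ∈ T has no preimage under f, so f is not surjective.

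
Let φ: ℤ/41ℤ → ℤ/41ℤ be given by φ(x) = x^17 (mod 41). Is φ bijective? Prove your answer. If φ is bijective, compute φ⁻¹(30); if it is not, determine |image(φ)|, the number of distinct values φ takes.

Since 41 is prime, the nonzero elements of ℤ/41ℤ form a cyclic group of order 40.
As gcd(17, 40) = 1, raising to the 17th power is a bijection on this group: if s^17 ≡ t^17 then (st^{−1})^17 = 1, and the only element of order dividing gcd(17, 40) = 1 is 1, so s = t.
With φ(0) = 0 this makes φ injective on all of ℤ/41ℤ, hence bijective (finite equal-size domain and codomain). In particular φ is bijective.
Since φ is bijective, we find the preimage of 30. The inverse of x ↦ x^17 on (ℤ/41ℤ)^× is x ↦ x^33, because 17·33 = 561 = 14·40 + 1 ≡ 1 (mod 40) and x^{40} = 1 for x ≠ 0 (Fermat). So φ⁻¹(30) = 30^33 mod 41.
Repeated squaring mod 41: 30^1 ≡ 30, 30^2 ≡ 30² = 900 ≡ 39, 30^4 ≡ 39² = 1521 ≡ 4, 30^8 ≡ 4² = 16, 30^16 ≡ 16² = 256 ≡ 10, 30^32 ≡ 10² = 100 ≡ 18. Since 33 = 32 + 1, 30^33 ≡ 18·30: 18·30 = 540 ≡ 7. So 30^33 ≡ 7 (mod 41).
Hence φ⁻¹(30) = 7.

7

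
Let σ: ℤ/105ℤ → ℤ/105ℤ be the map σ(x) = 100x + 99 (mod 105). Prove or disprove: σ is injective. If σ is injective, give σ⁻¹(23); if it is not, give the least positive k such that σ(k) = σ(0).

21

By definition, σ is injective if σ(s) = σ(t) implies s = t.
We have gcd(100, 105) = 5 > 1. Taking s = 0 and t = 21: σ(0) = 99 and σ(21) = 100·21 + 99 = 2199 ≡ 99 (mod 105).
So σ(0) = σ(21) while 0 ≠ 21, therefore σ is not injective.
Since σ is not injective, we find the least positive k with σ(k) = σ(0): this means 100k ≡ 0 (mod 105), i.e. 105 ∣ 100k. Since gcd(100, 105) = 5, dividing through by 5 this holds exactly when 21 ∣ 20k, and as gcd(20, 21) = 1, exactly when 21 ∣ k.
The smallest positive such k is 21.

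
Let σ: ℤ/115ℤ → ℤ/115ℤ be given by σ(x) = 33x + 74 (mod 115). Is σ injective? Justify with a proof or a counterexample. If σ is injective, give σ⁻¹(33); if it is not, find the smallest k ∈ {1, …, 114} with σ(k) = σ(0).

Suppose σ(a) = σ(b) in ℤ/115ℤ. Then 33a + 74 ≡ 33b + 74 (mod 115), thus 33(a − b) ≡ 0 (mod 115).
Since gcd(33, 115) = 1, 33 is invertible modulo 115, hence a − b ≡ 0 (mod 115), i.e. a = b.
Thus σ is injective.
We now compute 33⁻¹ mod 115 explicitly. Euclid's algorithm: 115 = 3·33 + 16, 33 = 2·16 + 1; back-substituting gives 1 = 7·33 − 2·115, so 33⁻¹ ≡ 7 (mod 115).
Since σ is injective, we find σ⁻¹(33): we need 33x ≡ 33 − 74 ≡ 74 (mod 115). Using 33⁻¹ = 7: x ≡ 7·74 = 518 = 4·115 + 58, so x = 58.
Check: σ(58) = 33·58 + 74 = 1988 = 17·115 + 33 ≡ 33 (mod 115).

58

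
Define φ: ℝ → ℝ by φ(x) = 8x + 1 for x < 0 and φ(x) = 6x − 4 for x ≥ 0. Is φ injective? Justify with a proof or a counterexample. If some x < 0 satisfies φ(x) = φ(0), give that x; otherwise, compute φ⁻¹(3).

-5/8

Both pieces are strictly increasing (slopes 8 and 6), so each is injective on its own interval.
The left piece maps (−∞, 0) onto (−∞, 1); the right piece maps [0, ∞) onto [−4, ∞).
These images overlap. In particular φ(0) = −4 (right piece), and solving 8x + 1 = −4 on the left piece gives x = −5/8 < 0.
So φ(−5/8) = φ(0) with −5/8 ≠ 0, and φ is not injective. This x = −5/8 is the requested value below 0.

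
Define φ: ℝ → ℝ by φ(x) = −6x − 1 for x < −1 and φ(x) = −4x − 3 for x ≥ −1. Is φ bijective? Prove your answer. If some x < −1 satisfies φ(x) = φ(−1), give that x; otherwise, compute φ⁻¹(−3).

Both pieces are strictly decreasing (slopes −6 and −4), so each is injective on its own interval.
The left piece maps (−∞, −1) onto (5, ∞); the right piece maps [−1, ∞) onto (−∞, 1].
The images leave a gap (5 has no preimage), so φ is not surjective, hence not bijective.
Because the two images are disjoint, no x < −1 has φ(x) = φ(−1), so we compute φ⁻¹(−3): −3 lies in (−∞, 1], so solve −4x − 3 = −3: x = (−3 + 3)/(−4) = 0.

0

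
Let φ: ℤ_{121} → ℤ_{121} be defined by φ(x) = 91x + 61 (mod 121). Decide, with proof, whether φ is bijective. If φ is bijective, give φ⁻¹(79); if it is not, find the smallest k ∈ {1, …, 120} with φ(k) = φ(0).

72

Suppose φ(u) = φ(v) in ℤ_{121}. Then 91u + 61 ≡ 91v + 61 (mod 121), so 91(u − v) ≡ 0 (mod 121).
Since gcd(91, 121) = 1, 91 is invertible modulo 121, so u − v ≡ 0 (mod 121), i.e. u = v.
We now compute 91⁻¹ mod 121 explicitly. Euclid's algorithm: 121 = 1·91 + 30, 91 = 3·30 + 1; back-substituting gives 1 = 4·91 − 3·121, so 91⁻¹ ≡ 4 (mod 121).
For any y ∈ ℤ_{121}, x = 4(y − 61) mod 121 satisfies φ(x) = 91·4(y − 61) + 61 ≡ y (since 91·4 ≡ 1 mod 121). So every y has a preimage.
Therefore φ is bijective.
Since φ is bijective, we find φ⁻¹(79): we need 91x ≡ 79 − 61 ≡ 18 (mod 121). Using 91⁻¹ = 4: x ≡ 4·18 = 72, so x = 72.
Check: φ(72) = 91·72 + 61 = 6613 = 54·121 + 79 ≡ 79 (mod 121).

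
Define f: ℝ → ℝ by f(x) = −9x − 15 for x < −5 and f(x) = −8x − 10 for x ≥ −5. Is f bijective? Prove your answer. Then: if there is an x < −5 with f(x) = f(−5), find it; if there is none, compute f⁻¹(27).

-37/8

Both pieces are strictly decreasing (slopes −9 and −8), so each is injective on its own interval.
The left piece maps (−∞, −5) onto (30, ∞); the right piece maps [−5, ∞) onto (−∞, 30].
Since 30 = 30, the images partition ℝ: f is injective and surjective, hence bijective.
Because the two images are disjoint, no x < −5 has f(x) = f(−5), so we compute f⁻¹(27): 27 lies in (−∞, 30], so solve −8x − 10 = 27: x = (27 + 10)/(−8) = −37/8.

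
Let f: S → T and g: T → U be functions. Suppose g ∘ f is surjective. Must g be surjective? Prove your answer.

surjective

Let c ∈ U. Since g ∘ f is surjective, some a ∈ S has g(f(a)) = c. Then b = f(a) ∈ T satisfies g(b) = c. So g is surjective.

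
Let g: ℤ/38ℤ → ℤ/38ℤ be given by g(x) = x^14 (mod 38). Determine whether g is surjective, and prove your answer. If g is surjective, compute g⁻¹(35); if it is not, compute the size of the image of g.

g(18): Repeated squaring mod 38: 18^1 ≡ 18, 18^2 ≡ 18² = 324 ≡ 20, 18^4 ≡ 20² = 400 ≡ 20, 18^8 ≡ 20² = 400 ≡ 20. Since 14 = 8 + 4 + 2, 18^14 ≡ 20·20·20: 20·20 = 400 ≡ 20, then 20·20 = 400 ≡ 20. So 18^14 ≡ 20 (mod 38).
g(20): Repeated squaring mod 38: 20^1 ≡ 20, 20^2 ≡ 20² = 400 ≡ 20, 20^4 ≡ 20² = 400 ≡ 20, 20^8 ≡ 20² = 400 ≡ 20. Since 14 = 8 + 4 + 2, 20^14 ≡ 20·20·20: 20·20 = 400 ≡ 20, then 20·20 = 400 ≡ 20. So 20^14 ≡ 20 (mod 38).
So g(18) = g(20) = 20 while 18 ≠ 20, so g is not injective.
A non-injective map from the 38-element set ℤ/38ℤ to itself takes at most 37 distinct values, so it cannot be surjective. Hence g is not surjective.
Since g is not surjective, we determine |image(g)|. Computing x^14 mod 38 for each x (by repeated squaring, reducing mod 38 at every step), the values g(0), g(1), …, g(37) are: 0, 1, 6, 23, 36, 9, 24, 11, 26, 35, 16, 7, 30, 5, 28, 17, 4, 25, 20, 19, 20, 25, 4, 17, 28, 5, 30, 7, 16, 35, 26, 11, 24, 9, 36, 23, 6, 1.
The distinct values are {0, 1, 4, 5, 6, 7, 9, 11, 16, 17, 19, 20, 23, 24, 25, 26, 28, 30, 35, 36}; there are 20 of them.

20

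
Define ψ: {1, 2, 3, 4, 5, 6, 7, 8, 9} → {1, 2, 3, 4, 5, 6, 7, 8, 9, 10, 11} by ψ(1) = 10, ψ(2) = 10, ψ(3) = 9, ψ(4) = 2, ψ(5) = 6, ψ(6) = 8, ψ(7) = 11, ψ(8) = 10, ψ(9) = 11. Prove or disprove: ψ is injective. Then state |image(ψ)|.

6

ψ(1) = 10 = ψ(2) with 1 ≠ 2, so ψ is not injective.
The image of ψ is {2, 6, 8, 9, 10, 11}, which has 6 elements.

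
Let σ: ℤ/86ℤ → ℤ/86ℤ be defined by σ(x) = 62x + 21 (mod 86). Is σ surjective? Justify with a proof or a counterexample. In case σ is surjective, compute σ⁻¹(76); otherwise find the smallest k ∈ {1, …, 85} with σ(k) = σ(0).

43

Since gcd(62, 86) = 2, we have 62x ≡ 0 (mod 2) for all x, so σ(x) ≡ 1 (mod 2).
But 0 ≢ 1 (mod 2), so 0 ∈ ℤ/86ℤ has no preimage. So σ is not surjective.
Since σ is not surjective, we find the least positive k with σ(k) = σ(0): this means 62k ≡ 0 (mod 86), i.e. 86 ∣ 62k. Since gcd(62, 86) = 2, dividing through by 2 this holds exactly when 43 ∣ 31k, and as gcd(31, 43) = 1, exactly when 43 ∣ k.
The smallest positive such k is 43.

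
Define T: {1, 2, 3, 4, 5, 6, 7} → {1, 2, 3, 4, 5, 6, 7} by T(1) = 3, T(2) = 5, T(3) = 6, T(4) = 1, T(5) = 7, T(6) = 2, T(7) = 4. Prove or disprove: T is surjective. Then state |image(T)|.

Every element of the codomain has a preimage: 1 = T(4), 2 = T(6), 3 = T(1), 4 = T(7), 5 = T(2), 6 = T(3), 7 = T(5).
So T is surjective.
The image of T is {1, 2, 3, 4, 5, 6, 7}, which has 7 elements.

7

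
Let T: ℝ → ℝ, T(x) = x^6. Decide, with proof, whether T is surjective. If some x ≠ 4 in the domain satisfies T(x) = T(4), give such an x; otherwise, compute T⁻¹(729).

Since 6 is even, x^6 ≥ 0 for all x ∈ ℝ, so −1 ∈ ℝ has no preimage. So T is not surjective.
For the follow-up, such an x exists: taking x = −4 ∈ ℝ gives T(−4) = 4096 = T(4) with −4 ≠ 4.

-4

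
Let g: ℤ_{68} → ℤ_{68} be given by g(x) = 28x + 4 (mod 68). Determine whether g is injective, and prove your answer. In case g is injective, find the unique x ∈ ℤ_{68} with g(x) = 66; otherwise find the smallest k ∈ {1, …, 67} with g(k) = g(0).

17

Recall that g is injective if g(s) = g(t) implies s = t.
We have gcd(28, 68) = 4 > 1. Taking s = 0 and t = 17: g(0) = 4 and g(17) = 28·17 + 4 = 480 ≡ 4 (mod 68).
So g(0) = g(17) while 0 ≠ 17, hence g is not injective.
Since g is not injective, we find the least positive k with g(k) = g(0): this means 28k ≡ 0 (mod 68), i.e. 68 ∣ 28k. Since gcd(28, 68) = 4, dividing through by 4 this holds exactly when 17 ∣ 7k, and as gcd(7, 17) = 1, exactly when 17 ∣ k.
The smallest positive such k is 17.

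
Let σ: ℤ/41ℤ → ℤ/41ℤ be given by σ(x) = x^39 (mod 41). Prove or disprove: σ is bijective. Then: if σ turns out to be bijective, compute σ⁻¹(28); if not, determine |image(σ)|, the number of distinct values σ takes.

22

Since 41 is prime, the nonzero elements of ℤ/41ℤ form a cyclic group of order 40.
As gcd(39, 40) = 1, raising to the 39th power is a bijection on this group: if x_1^39 ≡ x_2^39 then (x_1x_2^{−1})^39 = 1, and the only element of order dividing gcd(39, 40) = 1 is 1, so x_1 = x_2.
With σ(0) = 0 this makes σ injective on all of ℤ/41ℤ, hence bijective (finite equal-size domain and codomain). In particular σ is bijective.
Since σ is bijective, we find the preimage of 28. The inverse of x ↦ x^39 on (ℤ/41ℤ)^× is x ↦ x^39, because 39·39 = 1521 = 38·40 + 1 ≡ 1 (mod 40) and x^{40} = 1 for x ≠ 0 (Fermat). So σ⁻¹(28) = 28^39 mod 41.
Repeated squaring mod 41: 28^1 ≡ 28, 28^2 ≡ 28² = 784 ≡ 5, 28^4 ≡ 5² = 25, 28^8 ≡ 25² = 625 ≡ 10, 28^16 ≡ 10² = 100 ≡ 18, 28^32 ≡ 18² = 324 ≡ 37. Since 39 = 32 + 4 + 2 + 1, 28^39 ≡ 37·25·5·28: 37·25 = 925 ≡ 23, then 23·5 = 115 ≡ 33, then 33·28 = 924 ≡ 22. So 28^39 ≡ 22 (mod 41).
Hence σ⁻¹(28) = 22.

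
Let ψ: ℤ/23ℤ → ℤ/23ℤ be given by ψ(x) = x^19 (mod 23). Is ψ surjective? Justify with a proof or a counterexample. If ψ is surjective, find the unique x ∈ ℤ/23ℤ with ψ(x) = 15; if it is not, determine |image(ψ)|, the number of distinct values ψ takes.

11

Since 23 is prime, the nonzero elements of ℤ/23ℤ form a cyclic group of order 22.
As gcd(19, 22) = 1, raising to the 19th power is a bijection on this group: if a^19 ≡ b^19 then (ab^{−1})^19 = 1, and the only element of order dividing gcd(19, 22) = 1 is 1, so a = b.
With ψ(0) = 0 this makes ψ injective on all of ℤ/23ℤ, hence bijective (finite equal-size domain and codomain). In particular ψ is surjective.
Since ψ is surjective, we find the preimage of 15. The inverse of x ↦ x^19 on (ℤ/23ℤ)^× is x ↦ x^7, because 19·7 = 133 = 6·22 + 1 ≡ 1 (mod 22) and x^{22} = 1 for x ≠ 0 (Fermat). So ψ⁻¹(15) = 15^7 mod 23.
Repeated squaring mod 23: 15^1 ≡ 15, 15^2 ≡ 15² = 225 ≡ 18, 15^4 ≡ 18² = 324 ≡ 2. Since 7 = 4 + 2 + 1, 15^7 ≡ 2·18·15: 2·18 = 36 ≡ 13, then 13·15 = 195 ≡ 11. So 15^7 ≡ 11 (mod 23).
Hence ψ⁻¹(15) = 11.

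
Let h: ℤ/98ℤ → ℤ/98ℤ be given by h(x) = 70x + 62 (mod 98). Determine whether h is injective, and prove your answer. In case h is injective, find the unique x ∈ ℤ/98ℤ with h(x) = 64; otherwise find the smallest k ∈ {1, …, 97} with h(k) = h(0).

We have gcd(70, 98) = 14 > 1. Taking a = 0 and b = 7: h(0) = 62 and h(7) = 70·7 + 62 = 552 ≡ 62 (mod 98).
So h(0) = h(7) while 0 ≠ 7, so h is not injective.
Since h is not injective, we find the least positive k with h(k) = h(0): this means 70k ≡ 0 (mod 98), i.e. 98 ∣ 70k. Since gcd(70, 98) = 14, dividing through by 14 this holds exactly when 7 ∣ 5k, and as gcd(5, 7) = 1, exactly when 7 ∣ k.
The smallest positive such k is 7.

7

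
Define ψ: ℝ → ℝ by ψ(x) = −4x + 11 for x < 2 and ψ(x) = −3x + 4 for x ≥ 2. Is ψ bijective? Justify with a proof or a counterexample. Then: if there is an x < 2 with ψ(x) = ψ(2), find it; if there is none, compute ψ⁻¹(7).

Both pieces are strictly decreasing (slopes −4 and −3), so each is injective on its own interval.
The left piece maps (−∞, 2) onto (3, ∞); the right piece maps [2, ∞) onto (−∞, −2].
The images leave a gap (3 has no preimage), so ψ is not surjective, hence not bijective.
Because the two images are disjoint, no x < 2 has ψ(x) = ψ(2), so we compute ψ⁻¹(7): 7 lies in (3, ∞), so solve −4x + 11 = 7: x = (7 − 11)/(−4) = 1.

1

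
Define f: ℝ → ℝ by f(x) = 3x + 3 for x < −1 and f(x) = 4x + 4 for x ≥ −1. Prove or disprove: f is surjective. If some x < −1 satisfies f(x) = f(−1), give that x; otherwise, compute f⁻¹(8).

1

Both pieces are strictly increasing (slopes 3 and 4), so each is injective on its own interval.
The left piece maps (−∞, −1) onto (−∞, 0); the right piece maps [−1, ∞) onto [0, ∞).
These images together cover ℝ, so f is surjective.
Because the two images are disjoint, no x < −1 has f(x) = f(−1), so we compute f⁻¹(8): 8 lies in [0, ∞), so solve 4x + 4 = 8: x = (8 − 4)/4 = 1.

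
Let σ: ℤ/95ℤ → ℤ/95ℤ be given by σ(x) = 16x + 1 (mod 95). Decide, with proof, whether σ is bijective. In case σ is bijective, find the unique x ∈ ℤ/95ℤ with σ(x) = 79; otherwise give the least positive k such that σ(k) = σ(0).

By definition, σ is injective if σ(s) = σ(t) implies s = t.
If σ(s) = σ(t), then 16s ≡ 16t (mod 95). Because gcd(16, 95) = 1, we may cancel 16 to get s ≡ t (mod 95).
We now compute 16⁻¹ mod 95 explicitly. Euclid's algorithm: 95 = 5·16 + 15, 16 = 1·15 + 1; back-substituting gives 1 = 6·16 − 1·95, so 16⁻¹ ≡ 6 (mod 95).
Then y ↦ 6(y − 1) is a two-sided inverse to σ, so every y ∈ ℤ/95ℤ has a preimage.
Thus σ is bijective.
Since σ is bijective, we compute σ⁻¹(79): solve 16x + 1 ≡ 79 (mod 95), i.e. 16x ≡ 78 (mod 95).
Multiplying by 16⁻¹ = 6 gives x ≡ 6·78 = 468 = 4·95 + 88 ≡ 88 (mod 95).
Check: σ(88) = 16·88 + 1 = 1409 = 14·95 + 79 ≡ 79 (mod 95).

88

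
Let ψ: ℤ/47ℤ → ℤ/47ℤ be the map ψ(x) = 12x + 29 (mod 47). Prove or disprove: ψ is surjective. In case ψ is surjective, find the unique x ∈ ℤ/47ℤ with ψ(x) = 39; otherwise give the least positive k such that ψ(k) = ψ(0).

40

By definition, surjectivity means every element of the codomain has a preimage under ψ.
Since gcd(12, 47) = 1, 12 is invertible modulo 47. Euclid's algorithm: 47 = 3·12 + 11, 12 = 1·11 + 1; back-substituting gives 1 = 4·12 − 1·47, so 12⁻¹ ≡ 4 (mod 47).
For any y ∈ ℤ/47ℤ, x = 4(y − 29) mod 47 satisfies ψ(x) = 12·4(y − 29) + 29 ≡ y (since 12·4 ≡ 1 mod 47). So every y has a preimage.
Therefore ψ is surjective.
Since ψ is surjective, we find ψ⁻¹(39): we need 12x ≡ 39 − 29 ≡ 10 (mod 47). Using 12⁻¹ = 4: x ≡ 4·10 = 40, so x = 40.
Check: ψ(40) = 12·40 + 29 = 509 = 10·47 + 39 ≡ 39 (mod 47).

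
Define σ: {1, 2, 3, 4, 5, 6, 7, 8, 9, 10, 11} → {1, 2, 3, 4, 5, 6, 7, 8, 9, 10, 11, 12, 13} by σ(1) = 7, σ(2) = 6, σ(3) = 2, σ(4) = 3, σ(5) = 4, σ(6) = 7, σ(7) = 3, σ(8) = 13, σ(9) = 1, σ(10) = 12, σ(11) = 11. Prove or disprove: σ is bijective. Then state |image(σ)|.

σ(1) = 7 = σ(6) with 1 ≠ 6, so σ is not injective, hence not bijective.
The image of σ is {1, 2, 3, 4, 6, 7, 11, 12, 13}, which has 9 elements.

9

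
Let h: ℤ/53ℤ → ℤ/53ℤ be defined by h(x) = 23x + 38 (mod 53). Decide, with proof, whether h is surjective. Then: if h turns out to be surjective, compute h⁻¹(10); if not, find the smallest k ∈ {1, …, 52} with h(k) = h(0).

8

By definition, h is surjective if every y in the codomain equals h(x) for some x in the domain.
Since gcd(23, 53) = 1, 23 is invertible modulo 53. Euclid's algorithm: 53 = 2·23 + 7, 23 = 3·7 + 2, 7 = 3·2 + 1; back-substituting gives 1 = 30·23 − 13·53, so 23⁻¹ ≡ 30 (mod 53).
Then y ↦ 30(y − 38) is a two-sided inverse to h, so every y ∈ ℤ/53ℤ has a preimage.
Thus h is surjective.
Since h is surjective, we find h⁻¹(10): we need 23x ≡ 10 − 38 ≡ 25 (mod 53). Using 23⁻¹ = 30: x ≡ 30·25 = 750 = 14·53 + 8, so x = 8.
Check: h(8) = 23·8 + 38 = 222 = 4·53 + 10 ≡ 10 (mod 53).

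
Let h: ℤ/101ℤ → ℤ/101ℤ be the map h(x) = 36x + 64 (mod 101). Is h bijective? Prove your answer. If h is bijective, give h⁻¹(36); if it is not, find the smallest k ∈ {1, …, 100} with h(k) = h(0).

89

Suppose h(x_1) = h(x_2) in ℤ/101ℤ. Then 36x_1 + 64 ≡ 36x_2 + 64 (mod 101), thus 36(x_1 − x_2) ≡ 0 (mod 101).
Since gcd(36, 101) = 1, 36 is invertible modulo 101, so x_1 − x_2 ≡ 0 (mod 101), i.e. x_1 = x_2.
We now compute 36⁻¹ mod 101 explicitly. Euclid's algorithm: 101 = 2·36 + 29, 36 = 1·29 + 7, 29 = 4·7 + 1; back-substituting gives 1 = 87·36 − 31·101, so 36⁻¹ ≡ 87 (mod 101).
For any y ∈ ℤ/101ℤ, x = 87(y − 64) mod 101 satisfies h(x) = 36·87(y − 64) + 64 ≡ y (since 36·87 ≡ 1 mod 101). So every y has a preimage.
So h is bijective.
Since h is bijective, we find h⁻¹(36): we need 36x ≡ 36 − 64 ≡ 73 (mod 101). Using 36⁻¹ = 87: x ≡ 87·73 = 6351 = 62·101 + 89, so x = 89.
Check: h(89) = 36·89 + 64 = 3268 = 32·101 + 36 ≡ 36 (mod 101).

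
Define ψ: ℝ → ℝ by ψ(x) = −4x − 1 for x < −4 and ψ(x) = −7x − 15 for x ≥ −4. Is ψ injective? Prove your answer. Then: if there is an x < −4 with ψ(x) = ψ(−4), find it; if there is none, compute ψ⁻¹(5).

Both pieces are strictly decreasing (slopes −4 and −7), so each is injective on its own interval.
The left piece maps (−∞, −4) onto (15, ∞); the right piece maps [−4, ∞) onto (−∞, 13].
These images are disjoint, so no value is attained by both pieces. So ψ is injective.
Because the two images are disjoint, no x < −4 has ψ(x) = ψ(−4), so we compute ψ⁻¹(5): 5 lies in (−∞, 13], so solve −7x − 15 = 5: x = (5 + 15)/(−7) = −20/7.

-20/7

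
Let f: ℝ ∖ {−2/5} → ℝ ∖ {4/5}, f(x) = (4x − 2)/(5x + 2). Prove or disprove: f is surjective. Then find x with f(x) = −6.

-5/17

For any y ≠ 4/5, solving y(5x + 2) = 4x − 2 for x gives a well-defined x ≠ −2/5. So f is surjective.
Solving f(x) = −6: cross-multiplying gives 4x − 2 = −6(5x + 2), which rearranges to 34x = −10, so x = −5/17.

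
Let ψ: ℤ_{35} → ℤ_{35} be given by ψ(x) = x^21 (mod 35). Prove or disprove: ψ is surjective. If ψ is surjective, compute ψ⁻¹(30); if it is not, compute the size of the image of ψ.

15

ψ(4): Repeated squaring mod 35: 4^1 ≡ 4, 4^2 ≡ 4² = 16, 4^4 ≡ 16² = 256 ≡ 11, 4^8 ≡ 11² = 121 ≡ 16, 4^16 ≡ 16² = 256 ≡ 11. Since 21 = 16 + 4 + 1, 4^21 ≡ 11·11·4: 11·11 = 121 ≡ 16, then 16·4 = 64 ≡ 29. So 4^21 ≡ 29 (mod 35).
ψ(9): Repeated squaring mod 35: 9^1 ≡ 9, 9^2 ≡ 9² = 81 ≡ 11, 9^4 ≡ 11² = 121 ≡ 16, 9^8 ≡ 16² = 256 ≡ 11, 9^16 ≡ 11² = 121 ≡ 16. Since 21 = 16 + 4 + 1, 9^21 ≡ 16·16·9: 16·16 = 256 ≡ 11, then 11·9 = 99 ≡ 29. So 9^21 ≡ 29 (mod 35).
So ψ(4) = ψ(9) = 29 while 4 ≠ 9, thus ψ is not injective.
A non-injective map from the 35-element set ℤ_{35} to itself takes at most 34 distinct values, so it cannot be surjective. Hence ψ is not surjective.
Since ψ is not surjective, we determine |image(ψ)|. Computing x^21 mod 35 for each x (by repeated squaring, reducing mod 35 at every step), the values ψ(0), ψ(1), …, ψ(34) are: 0, 1, 22, 13, 29, 20, 6, 7, 8, 29, 20, 1, 27, 13, 14, 15, 1, 27, 8, 34, 20, 21, 22, 8, 34, 15, 6, 27, 28, 29, 15, 6, 22, 13, 34.
The distinct values are {0, 1, 6, 7, 8, 13, 14, 15, 20, 21, 22, 27, 28, 29, 34}; there are 15 of them.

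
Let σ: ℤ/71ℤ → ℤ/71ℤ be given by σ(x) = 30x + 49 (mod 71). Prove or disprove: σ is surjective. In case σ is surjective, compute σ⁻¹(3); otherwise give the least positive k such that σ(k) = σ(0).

60

Recall: σ is surjective if every y in the codomain equals σ(x) for some x in the domain.
Since gcd(30, 71) = 1, 30 is invertible modulo 71. Euclid's algorithm: 71 = 2·30 + 11, 30 = 2·11 + 8, 11 = 1·8 + 3, 8 = 2·3 + 2, 3 = 1·2 + 1; back-substituting gives 1 = 45·30 − 19·71, so 30⁻¹ ≡ 45 (mod 71).
For any y ∈ ℤ/71ℤ, x = 45(y − 49) mod 71 satisfies σ(x) = 30·45(y − 49) + 49 ≡ y (since 30·45 ≡ 1 mod 71). So every y has a preimage.
Therefore σ is surjective.
Since σ is surjective, we compute σ⁻¹(3): solve 30x + 49 ≡ 3 (mod 71), i.e. 30x ≡ 25 (mod 71).
Multiplying by 30⁻¹ = 45 gives x ≡ 45·25 = 1125 = 15·71 + 60 ≡ 60 (mod 71).
Check: σ(60) = 30·60 + 49 = 1849 = 26·71 + 3 ≡ 3 (mod 71).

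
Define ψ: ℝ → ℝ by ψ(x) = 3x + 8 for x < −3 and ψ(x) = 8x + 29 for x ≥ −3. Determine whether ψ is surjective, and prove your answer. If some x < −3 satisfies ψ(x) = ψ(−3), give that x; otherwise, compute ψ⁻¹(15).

-7/4

Both pieces are strictly increasing (slopes 3 and 8), so each is injective on its own interval.
The left piece maps (−∞, −3) onto (−∞, −1); the right piece maps [−3, ∞) onto [5, ∞).
The union (−∞, −1) ∪ [5, ∞) omits the interval between −1 and 5; in particular −1 has no preimage. So ψ is not surjective.
Because the two images are disjoint, no x < −3 has ψ(x) = ψ(−3), so we compute ψ⁻¹(15): 15 lies in [5, ∞), so solve 8x + 29 = 15: x = (15 − 29)/8 = −7/4.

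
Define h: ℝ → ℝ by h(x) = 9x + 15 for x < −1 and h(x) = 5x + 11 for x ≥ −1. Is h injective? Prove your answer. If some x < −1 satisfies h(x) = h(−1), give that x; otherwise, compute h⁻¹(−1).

Both pieces are strictly increasing (slopes 9 and 5), so each is injective on its own interval.
The left piece maps (−∞, −1) onto (−∞, 6); the right piece maps [−1, ∞) onto [6, ∞).
These images are disjoint, so no value is attained by both pieces. Therefore h is injective.
Because the two images are disjoint, no x < −1 has h(x) = h(−1), so we compute h⁻¹(−1): −1 lies in (−∞, 6), so solve 9x + 15 = −1: x = (−1 − 15)/9 = −16/9.

-16/9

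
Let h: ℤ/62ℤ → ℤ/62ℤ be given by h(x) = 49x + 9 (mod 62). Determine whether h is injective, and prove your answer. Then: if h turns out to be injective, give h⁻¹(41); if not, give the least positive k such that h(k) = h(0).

By definition, h is injective when h(a) = h(b) forces a = b.
Suppose h(a) = h(b) in ℤ/62ℤ. Then 49a + 9 ≡ 49b + 9 (mod 62), thus 49(a − b) ≡ 0 (mod 62).
Since gcd(49, 62) = 1, 49 is invertible modulo 62, thus a − b ≡ 0 (mod 62), i.e. a = b.
Thus h is injective.
We now compute 49⁻¹ mod 62 explicitly. Euclid's algorithm: 62 = 1·49 + 13, 49 = 3·13 + 10, 13 = 1·10 + 3, 10 = 3·3 + 1; back-substituting gives 1 = 19·49 − 15·62, so 49⁻¹ ≡ 19 (mod 62).
Since h is injective, we compute h⁻¹(41): solve 49x + 9 ≡ 41 (mod 62), i.e. 49x ≡ 32 (mod 62).
Multiplying by 49⁻¹ = 19 gives x ≡ 19·32 = 608 = 9·62 + 50 ≡ 50 (mod 62).
Check: h(50) = 49·50 + 9 = 2459 = 39·62 + 41 ≡ 41 (mod 62).

50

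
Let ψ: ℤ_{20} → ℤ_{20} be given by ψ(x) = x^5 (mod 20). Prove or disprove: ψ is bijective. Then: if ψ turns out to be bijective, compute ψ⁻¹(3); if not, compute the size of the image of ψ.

15

ψ(0) = 0^5 = 0.
ψ(10): Repeated squaring mod 20: 10^1 ≡ 10, 10^2 ≡ 10² = 100 ≡ 0, 10^4 ≡ 0² = 0. Since 5 = 4 + 1, 10^5 ≡ 0·10: 0·10 = 0. So 10^5 ≡ 0 (mod 20).
So ψ(0) = ψ(10) = 0 while 0 ≠ 10, so ψ is not injective, hence not bijective.
Since ψ is not bijective, we determine |image(ψ)|. Computing x^5 mod 20 for each x (by repeated squaring, reducing mod 20 at every step), the values ψ(0), ψ(1), …, ψ(19) are: 0, 1, 12, 3, 4, 5, 16, 7, 8, 9, 0, 11, 12, 13, 4, 15, 16, 17, 8, 19.
The distinct values are {0, 1, 3, 4, 5, 7, 8, 9, 11, 12, 13, 15, 16, 17, 19}; there are 15 of them.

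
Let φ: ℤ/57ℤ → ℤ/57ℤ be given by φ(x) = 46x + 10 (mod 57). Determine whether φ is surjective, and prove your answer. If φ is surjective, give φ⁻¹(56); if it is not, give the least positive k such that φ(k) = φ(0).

Since gcd(46, 57) = 1, 46 is invertible modulo 57. Euclid's algorithm: 57 = 1·46 + 11, 46 = 4·11 + 2, 11 = 5·2 + 1; back-substituting gives 1 = 31·46 − 25·57, so 46⁻¹ ≡ 31 (mod 57).
For any y ∈ ℤ/57ℤ, x = 31(y − 10) mod 57 satisfies φ(x) = 46·31(y − 10) + 10 ≡ y (since 46·31 ≡ 1 mod 57). So every y has a preimage.
Thus φ is surjective.
Since φ is surjective, we find φ⁻¹(56): we need 46x ≡ 56 − 10 ≡ 46 (mod 57). Using 46⁻¹ = 31: x ≡ 31·46 = 1426 = 25·57 + 1, so x = 1.
Check: φ(1) = 46·1 + 10 = 56 ≡ 56 (mod 57).

1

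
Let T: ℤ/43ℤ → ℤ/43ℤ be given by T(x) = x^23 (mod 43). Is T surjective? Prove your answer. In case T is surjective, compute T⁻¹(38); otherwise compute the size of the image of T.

Since 43 is prime, the nonzero elements of ℤ/43ℤ form a cyclic group of order 42.
As gcd(23, 42) = 1, raising to the 23rd power is a bijection on this group: if u^23 ≡ v^23 then (uv^{−1})^23 = 1, and the only element of order dividing gcd(23, 42) = 1 is 1, so u = v.
With T(0) = 0 this makes T injective on all of ℤ/43ℤ, hence bijective (finite equal-size domain and codomain). In particular T is surjective.
Since T is surjective, we find the preimage of 38. The inverse of x ↦ x^23 on (ℤ/43ℤ)^× is x ↦ x^11, because 23·11 = 253 = 6·42 + 1 ≡ 1 (mod 42) and x^{42} = 1 for x ≠ 0 (Fermat). So T⁻¹(38) = 38^11 mod 43.
Repeated squaring mod 43: 38^1 ≡ 38, 38^2 ≡ 38² = 1444 ≡ 25, 38^4 ≡ 25² = 625 ≡ 23, 38^8 ≡ 23² = 529 ≡ 13. Since 11 = 8 + 2 + 1, 38^11 ≡ 13·25·38: 13·25 = 325 ≡ 24, then 24·38 = 912 ≡ 9. So 38^11 ≡ 9 (mod 43).
Hence T⁻¹(38) = 9.

9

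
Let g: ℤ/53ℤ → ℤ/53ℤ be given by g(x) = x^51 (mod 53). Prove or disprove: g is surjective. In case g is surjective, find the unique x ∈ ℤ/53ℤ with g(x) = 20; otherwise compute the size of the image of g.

Since 53 is prime, the nonzero elements of ℤ/53ℤ form a cyclic group of order 52.
As gcd(51, 52) = 1, raising to the 51st power is a bijection on this group: if a^51 ≡ b^51 then (ab^{−1})^51 = 1, and the only element of order dividing gcd(51, 52) = 1 is 1, so a = b.
With g(0) = 0 this makes g injective on all of ℤ/53ℤ, hence bijective (finite equal-size domain and codomain). In particular g is surjective.
Since g is surjective, we find the preimage of 20. The inverse of x ↦ x^51 on (ℤ/53ℤ)^× is x ↦ x^51, because 51·51 = 2601 = 50·52 + 1 ≡ 1 (mod 52) and x^{52} = 1 for x ≠ 0 (Fermat). So g⁻¹(20) = 20^51 mod 53.
Repeated squaring mod 53: 20^1 ≡ 20, 20^2 ≡ 20² = 400 ≡ 29, 20^4 ≡ 29² = 841 ≡ 46, 20^8 ≡ 46² = 2116 ≡ 49, 20^16 ≡ 49² = 2401 ≡ 16, 20^32 ≡ 16² = 256 ≡ 44. Since 51 = 32 + 16 + 2 + 1, 20^51 ≡ 44·16·29·20: 44·16 = 704 ≡ 15, then 15·29 = 435 ≡ 11, then 11·20 = 220 ≡ 8. So 20^51 ≡ 8 (mod 53).
Hence g⁻¹(20) = 8.

8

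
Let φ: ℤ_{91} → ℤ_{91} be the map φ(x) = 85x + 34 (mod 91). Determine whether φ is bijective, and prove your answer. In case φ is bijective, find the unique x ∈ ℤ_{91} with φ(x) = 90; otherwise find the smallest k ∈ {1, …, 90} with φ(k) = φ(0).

21

Recall that φ is injective when φ(a) = φ(b) forces a = b.
Suppose φ(a) = φ(b) in ℤ_{91}. Then 85a + 34 ≡ 85b + 34 (mod 91), hence 85(a − b) ≡ 0 (mod 91).
Since gcd(85, 91) = 1, 85 is invertible modulo 91, therefore a − b ≡ 0 (mod 91), i.e. a = b.
We now compute 85⁻¹ mod 91 explicitly. Euclid's algorithm: 91 = 1·85 + 6, 85 = 14·6 + 1; back-substituting gives 1 = 15·85 − 14·91, so 85⁻¹ ≡ 15 (mod 91).
For any y ∈ ℤ_{91}, x = 15(y − 34) mod 91 satisfies φ(x) = 85·15(y − 34) + 34 ≡ y (since 85·15 ≡ 1 mod 91). So every y has a preimage.
Thus φ is bijective.
Since φ is bijective, we compute φ⁻¹(90): solve 85x + 34 ≡ 90 (mod 91), i.e. 85x ≡ 56 (mod 91).
Multiplying by 85⁻¹ = 15 gives x ≡ 15·56 = 840 = 9·91 + 21 ≡ 21 (mod 91).
Check: φ(21) = 85·21 + 34 = 1819 = 19·91 + 90 ≡ 90 (mod 91).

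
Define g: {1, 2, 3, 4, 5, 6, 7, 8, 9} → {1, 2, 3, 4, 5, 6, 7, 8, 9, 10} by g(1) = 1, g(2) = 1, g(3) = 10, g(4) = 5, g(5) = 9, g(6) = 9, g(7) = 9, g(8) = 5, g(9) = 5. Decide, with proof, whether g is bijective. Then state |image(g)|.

g(1) = 1 = g(2) with 1 ≠ 2, so g is not injective, hence not bijective.
The image of g is {1, 5, 9, 10}, which has 4 elements.

4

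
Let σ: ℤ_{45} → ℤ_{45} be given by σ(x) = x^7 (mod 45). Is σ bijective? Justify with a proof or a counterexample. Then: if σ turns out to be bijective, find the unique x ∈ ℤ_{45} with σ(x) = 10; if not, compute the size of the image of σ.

σ(0) = 0^7 = 0.
σ(15): Repeated squaring mod 45: 15^1 ≡ 15, 15^2 ≡ 15² = 225 ≡ 0, 15^4 ≡ 0² = 0. Since 7 = 4 + 2 + 1, 15^7 ≡ 0·0·15: 0·0 = 0, then 0·15 = 0. So 15^7 ≡ 0 (mod 45).
So σ(0) = σ(15) = 0 while 0 ≠ 15, hence σ is not injective, hence not bijective.
Since σ is not bijective, we determine |image(σ)|. Computing x^7 mod 45 for each x (by repeated squaring, reducing mod 45 at every step), the values σ(0), σ(1), …, σ(44) are: 0, 1, 38, 27, 4, 5, 36, 43, 17, 9, 10, 11, 18, 22, 14, 0, 16, 8, 27, 19, 20, 36, 13, 32, 9, 25, 26, 18, 37, 29, 0, 31, 23, 27, 34, 35, 36, 28, 2, 9, 40, 41, 18, 7, 44.
The distinct values are {0, 1, 2, 4, 5, 7, 8, 9, 10, 11, 13, 14, 16, 17, 18, 19, 20, 22, 23, 25, 26, 27, 28, 29, 31, 32, 34, 35, 36, 37, 38, 40, 41, 43, 44}; there are 35 of them.

35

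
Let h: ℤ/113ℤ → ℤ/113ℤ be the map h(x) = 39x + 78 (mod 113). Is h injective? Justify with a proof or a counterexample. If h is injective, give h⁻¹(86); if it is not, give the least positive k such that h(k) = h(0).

By definition, h is injective when h(x_1) = h(x_2) forces x_1 = x_2.
If h(x_1) = h(x_2), then 39x_1 ≡ 39x_2 (mod 113). Because gcd(39, 113) = 1, we may cancel 39 to get x_1 ≡ x_2 (mod 113).
Therefore h is injective.
We now compute 39⁻¹ mod 113 explicitly. Euclid's algorithm: 113 = 2·39 + 35, 39 = 1·35 + 4, 35 = 8·4 + 3, 4 = 1·3 + 1; back-substituting gives 1 = 29·39 − 10·113, so 39⁻¹ ≡ 29 (mod 113).
Since h is injective, we compute h⁻¹(86): solve 39x + 78 ≡ 86 (mod 113), i.e. 39x ≡ 8 (mod 113).
Multiplying by 39⁻¹ = 29 gives x ≡ 29·8 = 232 = 2·113 + 6 ≡ 6 (mod 113).
Check: h(6) = 39·6 + 78 = 312 = 2·113 + 86 ≡ 86 (mod 113).

6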